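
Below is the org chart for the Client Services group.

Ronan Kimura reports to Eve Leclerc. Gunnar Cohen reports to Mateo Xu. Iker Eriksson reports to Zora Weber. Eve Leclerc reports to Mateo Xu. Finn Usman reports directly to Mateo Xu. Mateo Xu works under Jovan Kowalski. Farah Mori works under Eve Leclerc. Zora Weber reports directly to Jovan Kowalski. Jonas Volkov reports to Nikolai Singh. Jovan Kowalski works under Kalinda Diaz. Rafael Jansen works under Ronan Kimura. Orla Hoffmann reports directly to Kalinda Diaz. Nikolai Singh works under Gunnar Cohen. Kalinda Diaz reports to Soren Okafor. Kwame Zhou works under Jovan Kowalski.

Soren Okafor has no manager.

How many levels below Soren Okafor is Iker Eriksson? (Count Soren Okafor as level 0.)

4

Chain from Iker Eriksson up to Soren Okafor: Iker Eriksson → Zora Weber → Jovan Kowalski → Kalinda Diaz → Soren Okafor. That is 4 steps up, so Iker Eriksson is 4 levels below Soren Okafor.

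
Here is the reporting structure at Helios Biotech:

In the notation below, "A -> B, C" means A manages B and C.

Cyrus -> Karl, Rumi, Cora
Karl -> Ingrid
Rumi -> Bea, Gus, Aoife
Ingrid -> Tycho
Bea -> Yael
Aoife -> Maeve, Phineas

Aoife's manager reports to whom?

Aoife reports to Rumi, and Rumi reports to Cyrus. So Aoife's skip-level manager is Cyrus.

Cyrus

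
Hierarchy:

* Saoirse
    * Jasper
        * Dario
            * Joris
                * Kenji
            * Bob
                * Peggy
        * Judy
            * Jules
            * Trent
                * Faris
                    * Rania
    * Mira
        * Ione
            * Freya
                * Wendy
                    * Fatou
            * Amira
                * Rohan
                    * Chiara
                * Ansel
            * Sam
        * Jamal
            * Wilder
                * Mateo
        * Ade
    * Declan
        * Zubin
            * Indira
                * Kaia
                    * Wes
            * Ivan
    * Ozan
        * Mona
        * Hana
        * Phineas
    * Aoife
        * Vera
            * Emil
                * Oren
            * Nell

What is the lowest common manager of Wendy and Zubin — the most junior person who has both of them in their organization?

Saoirse

Wendy's chain of managers is Freya, Ione, Mira, Saoirse. Zubin's chain of managers is Declan, Saoirse. The first manager that appears in both chains is Saoirse.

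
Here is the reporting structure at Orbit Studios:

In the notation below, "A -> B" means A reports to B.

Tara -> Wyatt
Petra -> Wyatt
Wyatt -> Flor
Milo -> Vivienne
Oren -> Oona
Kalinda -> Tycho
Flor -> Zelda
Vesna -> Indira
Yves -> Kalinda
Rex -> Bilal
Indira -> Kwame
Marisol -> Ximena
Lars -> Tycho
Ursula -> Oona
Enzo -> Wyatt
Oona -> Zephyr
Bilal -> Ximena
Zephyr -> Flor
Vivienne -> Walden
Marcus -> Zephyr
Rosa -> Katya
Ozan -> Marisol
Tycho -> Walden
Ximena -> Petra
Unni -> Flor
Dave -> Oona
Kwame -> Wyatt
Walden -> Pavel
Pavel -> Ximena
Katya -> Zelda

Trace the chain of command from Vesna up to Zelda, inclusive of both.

Vesna reports to Indira. Indira reports to Kwame. Kwame reports to Wyatt. Wyatt reports to Flor. Flor reports to Zelda. Zelda is at the top.

Vesna -> Indira -> Kwame -> Wyatt -> Flor -> Zelda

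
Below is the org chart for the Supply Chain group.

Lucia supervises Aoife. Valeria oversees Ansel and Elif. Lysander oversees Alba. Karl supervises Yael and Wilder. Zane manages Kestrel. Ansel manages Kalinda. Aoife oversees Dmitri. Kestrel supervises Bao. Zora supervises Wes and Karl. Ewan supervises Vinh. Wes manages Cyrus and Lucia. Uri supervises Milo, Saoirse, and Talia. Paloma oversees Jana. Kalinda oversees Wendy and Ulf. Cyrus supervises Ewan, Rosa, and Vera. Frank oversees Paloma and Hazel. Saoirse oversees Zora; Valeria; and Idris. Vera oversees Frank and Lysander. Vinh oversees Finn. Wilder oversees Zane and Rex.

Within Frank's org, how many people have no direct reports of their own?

2

The people in Frank's organization with no one reporting to them are Hazel, Jana. That is 2.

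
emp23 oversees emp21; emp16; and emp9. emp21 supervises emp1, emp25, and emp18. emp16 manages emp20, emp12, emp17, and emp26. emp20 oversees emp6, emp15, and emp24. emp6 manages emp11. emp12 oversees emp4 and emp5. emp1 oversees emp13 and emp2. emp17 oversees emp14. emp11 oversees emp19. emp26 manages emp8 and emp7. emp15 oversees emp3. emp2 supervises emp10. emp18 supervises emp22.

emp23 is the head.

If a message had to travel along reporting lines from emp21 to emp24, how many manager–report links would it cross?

4

emp21 is 1 level below emp23, and emp24 is 3 levels below emp23 (their lowest common manager). The shortest path runs up from emp21 to emp23 and back down to emp24: 1 + 3 = 4 links.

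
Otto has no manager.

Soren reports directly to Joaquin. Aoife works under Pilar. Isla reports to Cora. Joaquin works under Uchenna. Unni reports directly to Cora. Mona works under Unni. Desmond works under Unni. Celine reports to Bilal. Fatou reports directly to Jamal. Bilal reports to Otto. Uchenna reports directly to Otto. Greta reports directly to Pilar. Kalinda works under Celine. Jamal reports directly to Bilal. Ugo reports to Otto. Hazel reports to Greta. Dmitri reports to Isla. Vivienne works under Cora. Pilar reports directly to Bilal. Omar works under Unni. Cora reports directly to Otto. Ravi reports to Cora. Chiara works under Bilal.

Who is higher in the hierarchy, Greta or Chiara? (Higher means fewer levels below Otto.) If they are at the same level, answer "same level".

Greta is 3 levels below Otto; Chiara is 2. Chiara is higher.

Chiara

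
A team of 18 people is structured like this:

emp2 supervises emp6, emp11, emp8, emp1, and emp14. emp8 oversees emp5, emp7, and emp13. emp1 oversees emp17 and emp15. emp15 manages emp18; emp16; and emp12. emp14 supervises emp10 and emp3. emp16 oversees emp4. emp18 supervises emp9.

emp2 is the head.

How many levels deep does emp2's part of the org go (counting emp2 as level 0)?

4

The longest chain under emp2 runs emp2 → emp1 → emp15 → emp18 → emp9, which is 4 levels below emp2.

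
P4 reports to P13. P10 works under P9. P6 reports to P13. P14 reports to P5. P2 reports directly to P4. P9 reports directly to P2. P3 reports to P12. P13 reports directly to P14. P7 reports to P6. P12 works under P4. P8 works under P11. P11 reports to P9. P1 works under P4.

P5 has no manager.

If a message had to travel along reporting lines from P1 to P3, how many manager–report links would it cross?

3

P1 is 1 level below P4, and P3 is 2 levels below P4 (their lowest common manager). The shortest path runs up from P1 to P4 and back down to P3: 1 + 2 = 3 links.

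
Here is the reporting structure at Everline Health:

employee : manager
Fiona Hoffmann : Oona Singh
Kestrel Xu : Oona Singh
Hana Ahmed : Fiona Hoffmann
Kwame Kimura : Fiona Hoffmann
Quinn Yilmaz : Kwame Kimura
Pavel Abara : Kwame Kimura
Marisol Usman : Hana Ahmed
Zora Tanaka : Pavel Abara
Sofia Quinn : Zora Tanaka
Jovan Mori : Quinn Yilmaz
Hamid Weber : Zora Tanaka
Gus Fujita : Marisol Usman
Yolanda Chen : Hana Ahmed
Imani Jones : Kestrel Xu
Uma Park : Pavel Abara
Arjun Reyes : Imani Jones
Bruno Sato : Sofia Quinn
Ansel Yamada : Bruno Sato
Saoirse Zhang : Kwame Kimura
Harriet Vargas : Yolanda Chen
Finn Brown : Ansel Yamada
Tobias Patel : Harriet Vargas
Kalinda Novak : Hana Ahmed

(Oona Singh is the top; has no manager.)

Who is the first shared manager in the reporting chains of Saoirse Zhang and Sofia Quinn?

Kwame Kimura

Saoirse Zhang's chain of managers is Kwame Kimura, Fiona Hoffmann, Oona Singh. Sofia Quinn's chain of managers is Zora Tanaka, Pavel Abara, Kwame Kimura, Fiona Hoffmann, Oona Singh. The first manager that appears in both chains is Kwame Kimura.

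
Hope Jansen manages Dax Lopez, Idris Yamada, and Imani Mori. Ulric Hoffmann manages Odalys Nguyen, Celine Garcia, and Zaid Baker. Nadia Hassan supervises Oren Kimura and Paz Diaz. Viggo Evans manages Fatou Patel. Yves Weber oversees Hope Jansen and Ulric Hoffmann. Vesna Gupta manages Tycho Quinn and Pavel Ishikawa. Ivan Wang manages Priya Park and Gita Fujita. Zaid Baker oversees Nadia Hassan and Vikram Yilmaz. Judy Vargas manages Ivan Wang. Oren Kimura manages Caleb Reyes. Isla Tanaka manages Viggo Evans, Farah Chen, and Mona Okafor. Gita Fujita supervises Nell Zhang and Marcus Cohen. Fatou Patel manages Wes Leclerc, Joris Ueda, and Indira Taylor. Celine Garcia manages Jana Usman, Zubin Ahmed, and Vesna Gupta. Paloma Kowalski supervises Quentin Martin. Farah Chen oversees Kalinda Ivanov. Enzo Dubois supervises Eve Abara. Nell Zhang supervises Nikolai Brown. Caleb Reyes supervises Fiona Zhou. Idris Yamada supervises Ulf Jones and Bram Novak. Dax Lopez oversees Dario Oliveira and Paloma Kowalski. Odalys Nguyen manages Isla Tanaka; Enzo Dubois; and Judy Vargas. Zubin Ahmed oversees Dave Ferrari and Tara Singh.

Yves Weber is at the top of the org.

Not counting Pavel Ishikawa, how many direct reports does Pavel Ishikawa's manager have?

Pavel Ishikawa reports to Vesna Gupta. Vesna Gupta's other direct reports are Tycho Quinn — 1 peer.

1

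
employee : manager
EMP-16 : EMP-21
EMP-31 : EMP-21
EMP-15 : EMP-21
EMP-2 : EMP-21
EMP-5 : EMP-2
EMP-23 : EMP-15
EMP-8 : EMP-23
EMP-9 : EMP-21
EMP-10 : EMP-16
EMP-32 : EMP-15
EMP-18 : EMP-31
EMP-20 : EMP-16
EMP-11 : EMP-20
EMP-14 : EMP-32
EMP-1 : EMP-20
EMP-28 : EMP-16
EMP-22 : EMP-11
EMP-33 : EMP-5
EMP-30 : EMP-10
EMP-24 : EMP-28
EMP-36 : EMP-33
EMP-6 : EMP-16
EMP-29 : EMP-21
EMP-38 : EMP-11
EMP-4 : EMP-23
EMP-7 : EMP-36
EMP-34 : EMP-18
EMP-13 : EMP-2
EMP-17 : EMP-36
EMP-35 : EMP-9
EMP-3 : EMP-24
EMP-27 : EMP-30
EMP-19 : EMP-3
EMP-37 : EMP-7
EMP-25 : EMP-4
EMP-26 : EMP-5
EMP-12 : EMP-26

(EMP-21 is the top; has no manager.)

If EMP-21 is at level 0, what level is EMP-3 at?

Chain from EMP-3 up to EMP-21: EMP-3 → EMP-24 → EMP-28 → EMP-16 → EMP-21. That is 4 steps up, so EMP-3 is 4 levels below EMP-21.

4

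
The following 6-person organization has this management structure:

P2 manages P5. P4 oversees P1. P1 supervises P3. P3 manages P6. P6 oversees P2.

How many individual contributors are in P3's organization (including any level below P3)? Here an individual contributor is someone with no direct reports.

The only person in P3's organization with no one reporting to them is P5. That is 1.

1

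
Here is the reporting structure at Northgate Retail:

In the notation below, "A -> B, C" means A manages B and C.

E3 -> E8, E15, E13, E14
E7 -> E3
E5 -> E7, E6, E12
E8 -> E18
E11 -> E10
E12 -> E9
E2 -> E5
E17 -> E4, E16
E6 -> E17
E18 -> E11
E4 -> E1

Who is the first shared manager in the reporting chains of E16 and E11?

E16's chain of managers is E17, E6, E5, E2. E11's chain of managers is E18, E8, E3, E7, E5, E2. The first manager that appears in both chains is E5.

E5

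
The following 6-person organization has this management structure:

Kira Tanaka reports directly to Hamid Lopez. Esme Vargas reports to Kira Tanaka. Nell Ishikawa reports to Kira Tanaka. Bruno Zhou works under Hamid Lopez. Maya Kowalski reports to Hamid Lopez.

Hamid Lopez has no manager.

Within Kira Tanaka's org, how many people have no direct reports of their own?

The people in Kira Tanaka's organization with no one reporting to them are Nell Ishikawa, Esme Vargas. That is 2.

2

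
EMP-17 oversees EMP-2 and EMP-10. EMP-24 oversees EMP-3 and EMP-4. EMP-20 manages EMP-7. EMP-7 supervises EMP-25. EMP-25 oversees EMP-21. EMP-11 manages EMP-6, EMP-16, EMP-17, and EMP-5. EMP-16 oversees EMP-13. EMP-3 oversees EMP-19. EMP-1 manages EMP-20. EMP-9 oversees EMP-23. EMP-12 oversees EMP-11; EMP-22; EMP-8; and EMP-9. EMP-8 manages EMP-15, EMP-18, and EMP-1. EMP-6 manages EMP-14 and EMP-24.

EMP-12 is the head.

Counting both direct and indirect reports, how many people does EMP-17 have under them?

EMP-17 directly manages EMP-2, EMP-10. EMP-2 has no reports. EMP-10 has no reports. So EMP-17's organization is 2 direct reports plus everyone under them: 1 + 1 = 2.

2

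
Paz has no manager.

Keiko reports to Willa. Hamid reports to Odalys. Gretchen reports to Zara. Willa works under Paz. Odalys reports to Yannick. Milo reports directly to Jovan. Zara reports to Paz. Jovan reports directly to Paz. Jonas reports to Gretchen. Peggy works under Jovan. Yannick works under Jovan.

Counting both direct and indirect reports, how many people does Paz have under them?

Paz directly manages Willa, Jovan, Zara. Under Willa: Keiko (1). Under Jovan: Milo, Peggy, Yannick, Odalys, Hamid (5). Under Zara: Gretchen, Jonas (2). So Paz's organization is 3 direct reports plus everyone under them: 2 + 6 + 3 = 11.

11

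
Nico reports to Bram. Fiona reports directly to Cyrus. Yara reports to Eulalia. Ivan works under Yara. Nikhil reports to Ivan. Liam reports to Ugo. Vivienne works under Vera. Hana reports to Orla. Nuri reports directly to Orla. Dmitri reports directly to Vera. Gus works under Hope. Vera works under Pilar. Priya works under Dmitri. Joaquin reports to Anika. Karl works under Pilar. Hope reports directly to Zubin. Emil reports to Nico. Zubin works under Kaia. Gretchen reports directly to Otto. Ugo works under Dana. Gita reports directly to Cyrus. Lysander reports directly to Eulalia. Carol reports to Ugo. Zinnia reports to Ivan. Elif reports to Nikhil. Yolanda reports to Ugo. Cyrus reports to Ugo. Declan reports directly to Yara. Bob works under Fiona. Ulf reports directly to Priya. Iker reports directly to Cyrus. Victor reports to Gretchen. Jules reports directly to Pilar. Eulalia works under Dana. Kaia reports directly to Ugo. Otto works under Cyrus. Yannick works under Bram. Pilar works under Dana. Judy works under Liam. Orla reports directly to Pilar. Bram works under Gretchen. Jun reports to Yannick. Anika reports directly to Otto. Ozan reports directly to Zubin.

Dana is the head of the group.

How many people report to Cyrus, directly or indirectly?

14

Cyrus directly manages Otto, Fiona, Iker, Gita. Under Otto: Anika, Joaquin, Gretchen, Victor, Bram, Nico, Emil, Yannick, Jun (9). Under Fiona: Bob (1). Iker has no reports. Gita has no reports. So Cyrus's organization is 4 direct reports plus everyone under them: 10 + 2 + 1 + 1 = 14.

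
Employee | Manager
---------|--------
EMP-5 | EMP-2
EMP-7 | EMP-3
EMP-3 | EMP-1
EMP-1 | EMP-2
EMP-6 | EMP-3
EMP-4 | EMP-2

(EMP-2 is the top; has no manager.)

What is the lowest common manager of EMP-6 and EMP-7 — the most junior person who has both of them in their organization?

EMP-6's chain of managers is EMP-3, EMP-1, EMP-2. EMP-7's chain of managers is EMP-3, EMP-1, EMP-2. The first manager that appears in both chains is EMP-3.

EMP-3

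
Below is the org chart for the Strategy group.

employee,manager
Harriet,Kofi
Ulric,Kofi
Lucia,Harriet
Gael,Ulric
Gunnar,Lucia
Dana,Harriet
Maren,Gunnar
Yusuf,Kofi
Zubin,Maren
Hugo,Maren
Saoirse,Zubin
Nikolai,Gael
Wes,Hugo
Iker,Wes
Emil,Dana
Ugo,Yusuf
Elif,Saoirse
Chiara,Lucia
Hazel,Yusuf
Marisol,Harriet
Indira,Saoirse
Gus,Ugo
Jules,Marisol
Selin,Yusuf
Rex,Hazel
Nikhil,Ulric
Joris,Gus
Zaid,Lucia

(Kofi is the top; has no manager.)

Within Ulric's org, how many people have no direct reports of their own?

2

The people in Ulric's organization with no one reporting to them are Nikhil, Nikolai. That is 2.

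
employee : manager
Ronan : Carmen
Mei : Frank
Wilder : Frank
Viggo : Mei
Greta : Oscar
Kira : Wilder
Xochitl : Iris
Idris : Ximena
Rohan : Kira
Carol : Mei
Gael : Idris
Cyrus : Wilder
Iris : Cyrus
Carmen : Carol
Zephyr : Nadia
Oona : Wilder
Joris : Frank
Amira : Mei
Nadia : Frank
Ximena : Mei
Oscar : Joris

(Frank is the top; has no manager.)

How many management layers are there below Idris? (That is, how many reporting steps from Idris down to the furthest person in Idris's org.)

1

The longest chain under Idris runs Idris → Gael, which is 1 level below Idris.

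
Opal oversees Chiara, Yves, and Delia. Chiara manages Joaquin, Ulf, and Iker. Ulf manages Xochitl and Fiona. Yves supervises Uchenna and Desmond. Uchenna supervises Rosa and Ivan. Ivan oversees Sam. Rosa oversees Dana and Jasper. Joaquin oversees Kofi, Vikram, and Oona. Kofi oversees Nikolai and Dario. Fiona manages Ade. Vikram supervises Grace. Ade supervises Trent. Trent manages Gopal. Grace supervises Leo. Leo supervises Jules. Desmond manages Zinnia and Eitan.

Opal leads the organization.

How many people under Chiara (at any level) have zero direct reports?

The people in Chiara's organization with no one reporting to them are Iker, Oona, Jules, Dario, Nikolai, Gopal, Xochitl. That is 7.

7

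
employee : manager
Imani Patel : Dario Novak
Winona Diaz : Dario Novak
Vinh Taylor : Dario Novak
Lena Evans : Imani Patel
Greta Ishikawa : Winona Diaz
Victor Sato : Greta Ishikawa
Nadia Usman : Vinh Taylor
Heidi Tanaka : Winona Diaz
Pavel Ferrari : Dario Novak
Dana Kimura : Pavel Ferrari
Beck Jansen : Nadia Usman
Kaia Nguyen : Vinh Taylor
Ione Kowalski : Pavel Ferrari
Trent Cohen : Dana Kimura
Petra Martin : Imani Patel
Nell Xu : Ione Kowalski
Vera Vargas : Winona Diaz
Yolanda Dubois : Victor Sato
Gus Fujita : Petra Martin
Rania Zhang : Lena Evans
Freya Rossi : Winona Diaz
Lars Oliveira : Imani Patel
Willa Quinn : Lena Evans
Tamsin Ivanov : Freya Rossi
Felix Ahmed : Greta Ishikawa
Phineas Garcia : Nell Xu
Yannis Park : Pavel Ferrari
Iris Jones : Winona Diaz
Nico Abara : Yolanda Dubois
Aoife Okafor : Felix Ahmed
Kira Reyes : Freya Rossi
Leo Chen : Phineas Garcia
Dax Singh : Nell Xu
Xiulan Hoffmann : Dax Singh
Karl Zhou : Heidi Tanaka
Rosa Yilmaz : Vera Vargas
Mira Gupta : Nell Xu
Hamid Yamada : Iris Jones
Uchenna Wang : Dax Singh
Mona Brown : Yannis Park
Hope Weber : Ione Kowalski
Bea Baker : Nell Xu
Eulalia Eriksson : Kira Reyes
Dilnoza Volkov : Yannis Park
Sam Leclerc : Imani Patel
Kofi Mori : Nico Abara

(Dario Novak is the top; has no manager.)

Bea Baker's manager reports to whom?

Ione Kowalski

Bea Baker reports to Nell Xu, and Nell Xu reports to Ione Kowalski. So Bea Baker's skip-level manager is Ione Kowalski.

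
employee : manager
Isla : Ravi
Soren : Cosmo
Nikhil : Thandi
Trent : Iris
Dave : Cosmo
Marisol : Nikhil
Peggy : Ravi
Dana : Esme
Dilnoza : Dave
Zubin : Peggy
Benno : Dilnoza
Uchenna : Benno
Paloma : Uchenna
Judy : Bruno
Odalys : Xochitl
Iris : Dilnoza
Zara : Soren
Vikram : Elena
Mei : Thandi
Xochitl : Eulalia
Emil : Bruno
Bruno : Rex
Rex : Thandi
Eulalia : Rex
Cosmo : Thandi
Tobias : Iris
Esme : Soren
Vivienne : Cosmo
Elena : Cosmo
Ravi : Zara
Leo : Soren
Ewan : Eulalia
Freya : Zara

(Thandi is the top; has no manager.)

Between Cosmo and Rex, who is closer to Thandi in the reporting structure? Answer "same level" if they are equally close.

same level

Both Cosmo and Rex are 1 level below Thandi.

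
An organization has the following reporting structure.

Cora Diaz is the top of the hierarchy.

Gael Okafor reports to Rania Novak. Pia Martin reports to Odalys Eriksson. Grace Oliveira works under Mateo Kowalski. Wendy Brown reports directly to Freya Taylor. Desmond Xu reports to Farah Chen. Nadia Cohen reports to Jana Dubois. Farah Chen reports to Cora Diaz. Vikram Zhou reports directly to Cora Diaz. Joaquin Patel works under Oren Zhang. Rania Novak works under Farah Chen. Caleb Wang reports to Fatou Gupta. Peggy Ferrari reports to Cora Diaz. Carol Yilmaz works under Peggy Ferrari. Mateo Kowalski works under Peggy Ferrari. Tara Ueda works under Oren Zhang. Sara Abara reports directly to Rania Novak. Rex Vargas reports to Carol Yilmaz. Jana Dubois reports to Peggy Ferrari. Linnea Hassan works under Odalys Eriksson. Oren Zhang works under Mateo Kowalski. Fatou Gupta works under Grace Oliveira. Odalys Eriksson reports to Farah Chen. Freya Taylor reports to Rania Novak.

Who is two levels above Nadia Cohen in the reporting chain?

Nadia Cohen reports to Jana Dubois, and Jana Dubois reports to Peggy Ferrari. So Nadia Cohen's skip-level manager is Peggy Ferrari.

Peggy Ferrari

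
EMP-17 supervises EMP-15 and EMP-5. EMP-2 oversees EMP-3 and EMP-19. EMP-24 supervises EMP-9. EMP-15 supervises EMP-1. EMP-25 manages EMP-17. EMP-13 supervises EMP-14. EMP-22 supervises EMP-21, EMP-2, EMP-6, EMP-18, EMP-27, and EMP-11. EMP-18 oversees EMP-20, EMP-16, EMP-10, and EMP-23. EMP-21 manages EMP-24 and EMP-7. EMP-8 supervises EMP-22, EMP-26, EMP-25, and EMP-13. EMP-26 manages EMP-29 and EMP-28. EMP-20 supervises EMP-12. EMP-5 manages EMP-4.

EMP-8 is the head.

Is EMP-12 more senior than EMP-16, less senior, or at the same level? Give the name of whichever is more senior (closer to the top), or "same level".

EMP-12 is 4 levels below EMP-8; EMP-16 is 3. EMP-16 is higher.

EMP-16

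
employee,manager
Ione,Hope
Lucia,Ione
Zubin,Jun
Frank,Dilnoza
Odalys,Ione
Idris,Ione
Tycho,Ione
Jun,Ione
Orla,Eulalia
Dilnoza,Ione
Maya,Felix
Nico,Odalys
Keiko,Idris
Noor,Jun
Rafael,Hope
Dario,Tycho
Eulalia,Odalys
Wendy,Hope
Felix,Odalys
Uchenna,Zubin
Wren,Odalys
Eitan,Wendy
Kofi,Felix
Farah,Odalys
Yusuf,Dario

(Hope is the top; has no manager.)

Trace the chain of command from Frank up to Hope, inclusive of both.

Frank reports to Dilnoza. Dilnoza reports to Ione. Ione reports to Hope. Hope is at the top.

Frank -> Dilnoza -> Ione -> Hope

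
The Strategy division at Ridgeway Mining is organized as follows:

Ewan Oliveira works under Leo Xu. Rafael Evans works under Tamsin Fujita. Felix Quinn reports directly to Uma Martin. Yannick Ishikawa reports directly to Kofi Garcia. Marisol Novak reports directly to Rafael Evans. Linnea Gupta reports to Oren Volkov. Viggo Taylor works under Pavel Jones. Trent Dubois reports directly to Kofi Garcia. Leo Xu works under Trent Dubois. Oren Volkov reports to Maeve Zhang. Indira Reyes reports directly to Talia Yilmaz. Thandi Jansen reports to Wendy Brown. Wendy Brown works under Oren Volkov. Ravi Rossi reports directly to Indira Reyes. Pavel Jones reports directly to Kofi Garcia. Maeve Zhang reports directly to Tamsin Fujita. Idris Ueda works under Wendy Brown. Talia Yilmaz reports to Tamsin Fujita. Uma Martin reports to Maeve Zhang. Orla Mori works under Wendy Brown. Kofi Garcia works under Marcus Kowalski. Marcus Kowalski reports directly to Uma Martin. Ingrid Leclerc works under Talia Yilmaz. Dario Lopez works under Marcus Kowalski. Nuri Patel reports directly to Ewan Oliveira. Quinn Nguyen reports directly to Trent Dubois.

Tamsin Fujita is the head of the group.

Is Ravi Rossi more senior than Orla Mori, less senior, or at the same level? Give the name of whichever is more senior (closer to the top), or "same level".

Ravi Rossi is 3 levels below Tamsin Fujita; Orla Mori is 4. Ravi Rossi is higher.

Ravi Rossi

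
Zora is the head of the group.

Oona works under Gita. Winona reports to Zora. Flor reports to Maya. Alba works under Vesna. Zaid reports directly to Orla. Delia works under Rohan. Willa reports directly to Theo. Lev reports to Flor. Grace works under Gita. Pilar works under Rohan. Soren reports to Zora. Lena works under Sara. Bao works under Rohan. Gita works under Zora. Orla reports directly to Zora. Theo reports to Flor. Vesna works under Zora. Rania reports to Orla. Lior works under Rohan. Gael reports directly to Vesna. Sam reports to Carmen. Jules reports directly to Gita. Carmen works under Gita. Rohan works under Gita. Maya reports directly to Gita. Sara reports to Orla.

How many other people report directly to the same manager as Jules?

5

Jules reports to Gita. Gita's other direct reports are Oona, Rohan, Carmen, Maya, Grace — 5 peers.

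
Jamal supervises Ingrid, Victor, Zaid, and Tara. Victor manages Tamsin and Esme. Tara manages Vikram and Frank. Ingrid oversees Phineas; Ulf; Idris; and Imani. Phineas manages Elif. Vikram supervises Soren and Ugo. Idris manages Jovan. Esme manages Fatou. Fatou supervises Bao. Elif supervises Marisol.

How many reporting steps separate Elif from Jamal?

Chain from Elif up to Jamal: Elif → Phineas → Ingrid → Jamal. That is 3 steps up, so Elif is 3 levels below Jamal.

3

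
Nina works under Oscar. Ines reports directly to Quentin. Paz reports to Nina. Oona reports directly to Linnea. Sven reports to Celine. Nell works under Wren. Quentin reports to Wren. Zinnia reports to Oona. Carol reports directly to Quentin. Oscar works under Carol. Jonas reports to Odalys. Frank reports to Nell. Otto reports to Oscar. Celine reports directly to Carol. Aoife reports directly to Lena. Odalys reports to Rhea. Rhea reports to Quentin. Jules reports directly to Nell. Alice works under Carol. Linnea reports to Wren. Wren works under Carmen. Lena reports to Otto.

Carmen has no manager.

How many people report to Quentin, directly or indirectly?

14

Quentin directly manages Carol, Rhea, Ines. Under Carol: Celine, Sven, Oscar, Nina, Paz, Otto, Lena, Aoife, Alice (9). Under Rhea: Odalys, Jonas (2). Ines has no reports. So Quentin's organization is 3 direct reports plus everyone under them: 10 + 3 + 1 = 14.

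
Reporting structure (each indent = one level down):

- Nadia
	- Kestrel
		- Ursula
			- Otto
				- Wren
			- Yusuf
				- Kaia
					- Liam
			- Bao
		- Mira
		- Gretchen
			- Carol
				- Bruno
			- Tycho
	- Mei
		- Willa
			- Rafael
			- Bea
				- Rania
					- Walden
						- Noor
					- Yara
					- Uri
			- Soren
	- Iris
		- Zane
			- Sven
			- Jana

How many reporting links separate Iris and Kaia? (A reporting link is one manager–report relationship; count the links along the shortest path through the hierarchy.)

5

Iris is 1 level below Nadia, and Kaia is 4 levels below Nadia (their lowest common manager). The shortest path runs up from Iris to Nadia and back down to Kaia: 1 + 4 = 5 links.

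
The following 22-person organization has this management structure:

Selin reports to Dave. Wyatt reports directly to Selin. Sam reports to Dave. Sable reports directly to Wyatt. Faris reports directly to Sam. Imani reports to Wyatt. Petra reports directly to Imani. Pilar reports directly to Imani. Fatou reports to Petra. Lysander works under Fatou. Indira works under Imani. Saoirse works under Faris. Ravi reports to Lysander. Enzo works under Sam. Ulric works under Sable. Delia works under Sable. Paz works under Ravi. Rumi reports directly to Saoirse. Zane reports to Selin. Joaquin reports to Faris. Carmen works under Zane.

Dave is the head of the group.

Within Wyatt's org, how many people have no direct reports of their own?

The people in Wyatt's organization with no one reporting to them are Indira, Pilar, Paz, Delia, Ulric. That is 5.

5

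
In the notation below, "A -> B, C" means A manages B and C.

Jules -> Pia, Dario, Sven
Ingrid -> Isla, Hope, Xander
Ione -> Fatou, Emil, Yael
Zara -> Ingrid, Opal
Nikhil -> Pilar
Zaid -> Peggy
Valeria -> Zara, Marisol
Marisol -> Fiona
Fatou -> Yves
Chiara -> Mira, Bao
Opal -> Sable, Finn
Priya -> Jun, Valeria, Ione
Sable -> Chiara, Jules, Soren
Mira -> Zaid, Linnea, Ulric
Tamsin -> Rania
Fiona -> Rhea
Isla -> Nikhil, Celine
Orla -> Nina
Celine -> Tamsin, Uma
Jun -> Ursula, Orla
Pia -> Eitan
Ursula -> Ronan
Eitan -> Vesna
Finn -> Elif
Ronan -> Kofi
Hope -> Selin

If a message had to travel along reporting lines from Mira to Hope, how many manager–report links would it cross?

Mira is 4 levels below Zara, and Hope is 2 levels below Zara (their lowest common manager). The shortest path runs up from Mira to Zara and back down to Hope: 4 + 2 = 6 links.

6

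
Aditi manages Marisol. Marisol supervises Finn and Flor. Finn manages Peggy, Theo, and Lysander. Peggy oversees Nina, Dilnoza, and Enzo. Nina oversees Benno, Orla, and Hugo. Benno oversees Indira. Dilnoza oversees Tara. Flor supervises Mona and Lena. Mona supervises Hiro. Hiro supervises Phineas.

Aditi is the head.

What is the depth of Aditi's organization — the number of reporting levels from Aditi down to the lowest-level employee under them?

6

The longest chain under Aditi runs Aditi → Marisol → Finn → Peggy → Nina → Benno → Indira, which is 6 levels below Aditi.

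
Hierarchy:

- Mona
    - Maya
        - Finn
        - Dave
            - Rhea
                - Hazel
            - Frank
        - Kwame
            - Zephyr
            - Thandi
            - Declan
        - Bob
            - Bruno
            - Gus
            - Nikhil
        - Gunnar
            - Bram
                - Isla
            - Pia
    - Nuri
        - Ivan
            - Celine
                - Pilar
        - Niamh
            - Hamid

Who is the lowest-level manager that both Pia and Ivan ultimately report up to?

Mona

Pia's chain of managers is Gunnar, Maya, Mona. Ivan's chain of managers is Nuri, Mona. The first manager that appears in both chains is Mona.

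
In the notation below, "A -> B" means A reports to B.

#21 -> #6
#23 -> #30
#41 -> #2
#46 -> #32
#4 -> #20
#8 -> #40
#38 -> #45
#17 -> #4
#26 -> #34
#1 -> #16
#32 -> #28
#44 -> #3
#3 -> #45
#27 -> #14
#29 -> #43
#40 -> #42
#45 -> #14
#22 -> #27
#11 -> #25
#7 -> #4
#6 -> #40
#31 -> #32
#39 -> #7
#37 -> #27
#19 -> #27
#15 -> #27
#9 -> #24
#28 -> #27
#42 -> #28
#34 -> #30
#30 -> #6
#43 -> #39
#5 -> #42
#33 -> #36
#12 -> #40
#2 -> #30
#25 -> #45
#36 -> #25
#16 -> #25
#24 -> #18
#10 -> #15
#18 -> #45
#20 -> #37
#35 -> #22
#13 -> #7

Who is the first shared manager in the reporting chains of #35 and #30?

#35's chain of managers is #22, #27, #14. #30's chain of managers is #6, #40, #42, #28, #27, #14. The first manager that appears in both chains is #27.

#27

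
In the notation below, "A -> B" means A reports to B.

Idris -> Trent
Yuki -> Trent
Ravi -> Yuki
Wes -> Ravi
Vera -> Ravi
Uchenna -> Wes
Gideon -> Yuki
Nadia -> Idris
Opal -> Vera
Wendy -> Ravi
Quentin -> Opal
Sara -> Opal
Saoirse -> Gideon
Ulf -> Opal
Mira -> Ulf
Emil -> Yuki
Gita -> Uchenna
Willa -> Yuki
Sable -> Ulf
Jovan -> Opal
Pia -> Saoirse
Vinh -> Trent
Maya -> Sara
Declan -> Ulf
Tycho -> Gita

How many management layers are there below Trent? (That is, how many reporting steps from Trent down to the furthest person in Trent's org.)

The longest chain under Trent runs Trent → Yuki → Ravi → Vera → Opal → Ulf → Declan, which is 6 levels below Trent.

6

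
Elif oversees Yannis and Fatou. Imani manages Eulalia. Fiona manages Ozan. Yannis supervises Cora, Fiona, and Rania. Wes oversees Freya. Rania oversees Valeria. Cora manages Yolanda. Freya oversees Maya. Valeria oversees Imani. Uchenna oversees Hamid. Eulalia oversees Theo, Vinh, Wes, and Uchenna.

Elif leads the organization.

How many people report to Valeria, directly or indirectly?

9

Valeria directly manages Imani. Under Imani: Eulalia, Uchenna, Hamid, Wes, Freya, Maya, Vinh, Theo (8). That's 9 in total.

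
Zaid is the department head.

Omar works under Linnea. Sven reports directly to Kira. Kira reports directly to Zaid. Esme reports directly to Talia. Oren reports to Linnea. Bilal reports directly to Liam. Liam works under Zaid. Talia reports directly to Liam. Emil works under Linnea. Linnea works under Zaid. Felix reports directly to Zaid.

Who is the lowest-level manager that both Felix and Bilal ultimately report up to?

Zaid

Felix's chain of managers is Zaid. Bilal's chain of managers is Liam, Zaid. The first manager that appears in both chains is Zaid.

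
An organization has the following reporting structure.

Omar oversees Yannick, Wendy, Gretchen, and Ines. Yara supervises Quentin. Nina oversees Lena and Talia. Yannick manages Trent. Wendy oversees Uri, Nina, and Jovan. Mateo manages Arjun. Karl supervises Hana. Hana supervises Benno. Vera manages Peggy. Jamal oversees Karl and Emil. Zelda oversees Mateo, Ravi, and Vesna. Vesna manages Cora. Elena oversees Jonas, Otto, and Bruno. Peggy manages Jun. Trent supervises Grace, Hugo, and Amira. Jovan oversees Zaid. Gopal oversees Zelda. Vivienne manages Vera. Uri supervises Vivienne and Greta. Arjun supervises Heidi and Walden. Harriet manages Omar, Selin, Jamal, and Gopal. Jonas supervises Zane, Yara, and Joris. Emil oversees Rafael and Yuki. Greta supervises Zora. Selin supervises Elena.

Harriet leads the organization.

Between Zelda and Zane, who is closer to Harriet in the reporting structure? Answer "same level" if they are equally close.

Zelda

Zelda is 2 levels below Harriet; Zane is 4. Zelda is higher.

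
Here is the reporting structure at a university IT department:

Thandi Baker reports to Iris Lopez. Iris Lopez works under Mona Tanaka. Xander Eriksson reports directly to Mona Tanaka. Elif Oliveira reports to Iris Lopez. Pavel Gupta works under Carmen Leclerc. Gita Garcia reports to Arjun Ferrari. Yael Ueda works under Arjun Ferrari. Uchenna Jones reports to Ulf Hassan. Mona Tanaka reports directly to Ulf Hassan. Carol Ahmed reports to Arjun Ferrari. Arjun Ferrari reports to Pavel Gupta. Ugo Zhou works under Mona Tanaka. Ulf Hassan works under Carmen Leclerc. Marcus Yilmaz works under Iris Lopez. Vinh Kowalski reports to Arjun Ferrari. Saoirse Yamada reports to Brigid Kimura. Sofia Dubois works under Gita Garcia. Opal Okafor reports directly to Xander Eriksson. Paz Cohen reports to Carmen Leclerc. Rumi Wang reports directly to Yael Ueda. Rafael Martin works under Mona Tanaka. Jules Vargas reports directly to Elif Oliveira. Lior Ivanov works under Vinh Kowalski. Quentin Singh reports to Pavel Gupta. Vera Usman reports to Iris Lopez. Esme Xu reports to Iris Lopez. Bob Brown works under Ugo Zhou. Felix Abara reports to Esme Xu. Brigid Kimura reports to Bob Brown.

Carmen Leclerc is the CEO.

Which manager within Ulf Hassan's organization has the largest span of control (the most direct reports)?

Iris Lopez

Direct-report counts within Ulf Hassan's organization: Ulf Hassan has 2; Mona Tanaka has 4; Ugo Zhou has 1; Bob Brown has 1; Brigid Kimura has 1; Xander Eriksson has 1; Iris Lopez has 5; Elif Oliveira has 1; Esme Xu has 1. The largest is 5, held by Iris Lopez.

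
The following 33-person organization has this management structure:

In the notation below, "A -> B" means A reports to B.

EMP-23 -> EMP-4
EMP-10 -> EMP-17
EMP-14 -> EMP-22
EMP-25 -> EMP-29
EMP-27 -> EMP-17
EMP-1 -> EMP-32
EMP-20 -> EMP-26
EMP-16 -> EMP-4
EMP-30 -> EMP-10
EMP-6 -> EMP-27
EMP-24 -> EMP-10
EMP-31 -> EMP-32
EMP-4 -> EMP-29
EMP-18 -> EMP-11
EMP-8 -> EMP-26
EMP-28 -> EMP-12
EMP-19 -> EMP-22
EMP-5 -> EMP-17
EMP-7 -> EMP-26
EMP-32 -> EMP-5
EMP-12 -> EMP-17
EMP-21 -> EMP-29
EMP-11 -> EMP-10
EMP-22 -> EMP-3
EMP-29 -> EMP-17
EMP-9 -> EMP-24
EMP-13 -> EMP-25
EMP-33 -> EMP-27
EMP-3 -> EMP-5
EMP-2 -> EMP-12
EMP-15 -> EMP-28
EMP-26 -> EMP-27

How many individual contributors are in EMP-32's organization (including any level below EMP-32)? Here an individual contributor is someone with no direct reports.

The people in EMP-32's organization with no one reporting to them are EMP-1, EMP-31. That is 2.

2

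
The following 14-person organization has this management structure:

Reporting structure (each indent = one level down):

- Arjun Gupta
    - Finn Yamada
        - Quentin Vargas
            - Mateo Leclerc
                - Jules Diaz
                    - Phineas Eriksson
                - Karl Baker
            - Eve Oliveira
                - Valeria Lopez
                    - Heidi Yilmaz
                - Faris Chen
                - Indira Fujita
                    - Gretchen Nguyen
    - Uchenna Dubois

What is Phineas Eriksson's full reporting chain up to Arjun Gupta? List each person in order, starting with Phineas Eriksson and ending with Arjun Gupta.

Phineas Eriksson -> Jules Diaz -> Mateo Leclerc -> Quentin Vargas -> Finn Yamada -> Arjun Gupta

Phineas Eriksson reports to Jules Diaz. Jules Diaz reports to Mateo Leclerc. Mateo Leclerc reports to Quentin Vargas. Quentin Vargas reports to Finn Yamada. Finn Yamada reports to Arjun Gupta. Arjun Gupta is at the top.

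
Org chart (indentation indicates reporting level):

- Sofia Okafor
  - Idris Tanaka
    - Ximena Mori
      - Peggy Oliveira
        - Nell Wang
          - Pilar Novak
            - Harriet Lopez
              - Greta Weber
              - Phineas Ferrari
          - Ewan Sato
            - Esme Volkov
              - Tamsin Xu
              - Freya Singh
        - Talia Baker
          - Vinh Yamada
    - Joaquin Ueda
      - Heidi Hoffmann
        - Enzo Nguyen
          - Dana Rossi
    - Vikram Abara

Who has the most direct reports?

Idris Tanaka

Direct-report counts: Sofia Okafor has 1; Idris Tanaka has 3; Joaquin Ueda has 1; Heidi Hoffmann has 1; Enzo Nguyen has 1; Ximena Mori has 1; Peggy Oliveira has 2; Talia Baker has 1; Nell Wang has 2; Ewan Sato has 1; Esme Volkov has 2; Pilar Novak has 1; Harriet Lopez has 2. The largest is 3, held by Idris Tanaka.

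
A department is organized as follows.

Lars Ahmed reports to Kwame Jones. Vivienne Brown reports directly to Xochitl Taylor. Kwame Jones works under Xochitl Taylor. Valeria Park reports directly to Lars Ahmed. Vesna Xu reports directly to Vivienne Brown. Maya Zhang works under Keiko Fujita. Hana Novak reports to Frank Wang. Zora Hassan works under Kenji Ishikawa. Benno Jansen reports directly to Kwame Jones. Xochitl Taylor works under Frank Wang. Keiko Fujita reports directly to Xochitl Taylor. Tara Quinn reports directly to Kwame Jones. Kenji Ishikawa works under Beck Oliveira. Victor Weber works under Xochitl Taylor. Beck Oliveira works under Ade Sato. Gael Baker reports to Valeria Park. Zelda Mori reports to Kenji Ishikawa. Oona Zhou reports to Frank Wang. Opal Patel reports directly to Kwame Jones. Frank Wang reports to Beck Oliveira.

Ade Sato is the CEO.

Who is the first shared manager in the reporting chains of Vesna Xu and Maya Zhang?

Xochitl Taylor

Vesna Xu's chain of managers is Vivienne Brown, Xochitl Taylor, Frank Wang, Beck Oliveira, Ade Sato. Maya Zhang's chain of managers is Keiko Fujita, Xochitl Taylor, Frank Wang, Beck Oliveira, Ade Sato. The first manager that appears in both chains is Xochitl Taylor.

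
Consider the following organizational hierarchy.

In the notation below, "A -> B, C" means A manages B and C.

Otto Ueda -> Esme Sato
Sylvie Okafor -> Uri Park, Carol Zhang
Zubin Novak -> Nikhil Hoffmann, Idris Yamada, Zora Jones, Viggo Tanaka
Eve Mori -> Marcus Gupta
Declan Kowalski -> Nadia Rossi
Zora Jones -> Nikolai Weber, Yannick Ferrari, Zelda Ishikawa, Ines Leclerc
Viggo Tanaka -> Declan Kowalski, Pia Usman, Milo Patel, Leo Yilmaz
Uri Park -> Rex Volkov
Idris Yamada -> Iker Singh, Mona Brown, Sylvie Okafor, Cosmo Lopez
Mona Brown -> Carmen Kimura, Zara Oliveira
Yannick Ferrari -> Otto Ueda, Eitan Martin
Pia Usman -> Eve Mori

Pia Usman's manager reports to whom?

Zubin Novak

Pia Usman reports to Viggo Tanaka, and Viggo Tanaka reports to Zubin Novak. So Pia Usman's skip-level manager is Zubin Novak.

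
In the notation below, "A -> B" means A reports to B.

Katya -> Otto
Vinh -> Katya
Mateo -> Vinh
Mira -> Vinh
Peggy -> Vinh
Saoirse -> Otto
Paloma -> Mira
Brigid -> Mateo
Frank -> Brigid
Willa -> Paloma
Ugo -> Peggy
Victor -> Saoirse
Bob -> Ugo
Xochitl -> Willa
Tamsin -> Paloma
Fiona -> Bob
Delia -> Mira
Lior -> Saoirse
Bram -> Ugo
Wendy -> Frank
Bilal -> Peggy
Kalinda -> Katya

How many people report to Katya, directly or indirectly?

Katya directly manages Vinh, Kalinda. Under Vinh: Peggy, Bilal, Ugo, Bram, Bob, Fiona, Mira, Delia, Paloma, Tamsin, Willa, Xochitl, Mateo, Brigid, Frank, Wendy (16). Kalinda has no reports. So Katya's organization is 2 direct reports plus everyone under them: 17 + 1 = 18.

18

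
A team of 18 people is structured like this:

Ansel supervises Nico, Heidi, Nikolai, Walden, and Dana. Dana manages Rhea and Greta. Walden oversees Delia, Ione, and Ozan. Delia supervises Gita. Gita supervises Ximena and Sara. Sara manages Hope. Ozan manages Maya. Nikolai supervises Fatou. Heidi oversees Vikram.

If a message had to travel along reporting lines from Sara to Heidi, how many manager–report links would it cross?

5

Sara is 4 levels below Ansel, and Heidi is 1 level below Ansel (their lowest common manager). The shortest path runs up from Sara to Ansel and back down to Heidi: 4 + 1 = 5 links.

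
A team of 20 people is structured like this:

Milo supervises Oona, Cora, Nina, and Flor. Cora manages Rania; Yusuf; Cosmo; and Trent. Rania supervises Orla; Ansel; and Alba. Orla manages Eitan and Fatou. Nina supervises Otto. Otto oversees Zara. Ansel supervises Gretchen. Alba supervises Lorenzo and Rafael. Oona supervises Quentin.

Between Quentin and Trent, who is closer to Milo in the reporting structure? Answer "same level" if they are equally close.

same level

Both Quentin and Trent are 2 levels below Milo.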